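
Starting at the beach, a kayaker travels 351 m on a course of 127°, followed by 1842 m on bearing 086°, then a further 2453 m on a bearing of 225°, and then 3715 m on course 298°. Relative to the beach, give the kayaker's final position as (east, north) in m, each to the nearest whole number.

Leg 1 (127°, 351 m): east 351 sin 127° = 280.32, north 351 cos 127° = -211.24
Leg 2 (086°, 1842 m): east 1842 sin 86° = 1837.51, north 1842 cos 86° = 128.49
Leg 3 (225°, 2453 m): east 2453 sin 225° = -1734.53, north 2453 cos 225° = -1734.53
Leg 4 (298°, 3715 m): east 3715 sin 298° = -3280.15, north 3715 cos 298° = 1744.09
Summing: -2896.85 m east, -73.19 m north → (-2897, -73).

(-2897, -73)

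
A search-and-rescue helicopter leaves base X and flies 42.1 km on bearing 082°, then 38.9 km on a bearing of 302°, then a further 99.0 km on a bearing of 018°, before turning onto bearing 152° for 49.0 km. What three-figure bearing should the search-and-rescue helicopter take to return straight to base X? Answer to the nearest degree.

219°

Leg 1 (082°, 42.1 km): east 42.1 sin 82° = 41.69, north 42.1 cos 82° = 5.86
Leg 2 (302°, 38.9 km): east 38.9 sin 302° = -32.99, north 38.9 cos 302° = 20.61
Leg 3 (018°, 99.0 km): east 99.0 sin 18° = 30.59, north 99.0 cos 18° = 94.15
Leg 4 (152°, 49.0 km): east 49.0 sin 152° = 23.00, north 49.0 cos 152° = -43.26
Net displacement: 62.30 east, 77.36 north. Direction back to start is (-62.30, -77.36): bearing = atan2(-62.30, -77.36) mod 360° = 218.84° ≈ 219°.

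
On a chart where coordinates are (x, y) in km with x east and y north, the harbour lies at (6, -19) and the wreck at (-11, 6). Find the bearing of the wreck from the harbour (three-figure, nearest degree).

326°

Δeast = -11 − 6 = -17.00; Δnorth = 6 − -19 = 25.00.
Bearing = atan2(Δeast, Δnorth) mod 360° = 325.78° ≈ 326°.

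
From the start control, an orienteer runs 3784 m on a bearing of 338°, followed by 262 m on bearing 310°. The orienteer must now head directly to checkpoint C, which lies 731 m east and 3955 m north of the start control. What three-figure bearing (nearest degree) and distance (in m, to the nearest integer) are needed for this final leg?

Leg 1 (338°, 3784 m): east 3784 sin 338° = -1417.51, north 3784 cos 338° = 3508.46
Leg 2 (310°, 262 m): east 262 sin 310° = -200.70, north 262 cos 310° = 168.41
Current position: (-1618.21, 3676.87). Target: (731, 3955). Remaining: Δeast = 2349.21, Δnorth = 278.13.
Bearing = atan2(2349.21, 278.13) mod 360° = 83.25°; distance = √((2349.21)² + (278.13)²) = 2365.622 m.

083°, 2366 m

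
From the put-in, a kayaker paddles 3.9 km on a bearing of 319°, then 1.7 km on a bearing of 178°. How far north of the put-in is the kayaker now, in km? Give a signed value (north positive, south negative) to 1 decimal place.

Leg 1 (319°, 3.9 km): east 3.9 sin 319° = -2.56, north 3.9 cos 319° = 2.94
Leg 2 (178°, 1.7 km): east 1.7 sin 178° = 0.06, north 1.7 cos 178° = -1.70
Net north component: 1.24 km.

1.2 km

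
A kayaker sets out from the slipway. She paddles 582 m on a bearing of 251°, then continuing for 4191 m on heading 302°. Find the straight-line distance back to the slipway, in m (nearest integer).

4580 m

Leg 1 (251°, 582 m): east 582 sin 251° = -550.29, north 582 cos 251° = -189.48
Leg 2 (302°, 4191 m): east 4191 sin 302° = -3554.17, north 4191 cos 302° = 2220.89
Net: -4104.46 east, 2031.41 north. Distance = √((-4104.46)² + (2031.41)²) = 4579.654 m.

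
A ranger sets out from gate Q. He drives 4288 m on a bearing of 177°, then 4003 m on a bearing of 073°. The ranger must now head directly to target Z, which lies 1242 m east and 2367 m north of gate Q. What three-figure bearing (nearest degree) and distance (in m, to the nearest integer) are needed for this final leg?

333°, 6158 m

Leg 1 (177°, 4288 m): east 4288 sin 177° = 224.42, north 4288 cos 177° = -4282.12
Leg 2 (073°, 4003 m): east 4003 sin 73° = 3828.09, north 4003 cos 73° = 1170.36
Current position: (4052.50, -3111.76). Target: (1242, 2367). Remaining: Δeast = -2810.50, Δnorth = 5478.76.
Bearing = atan2(-2810.50, 5478.76) mod 360° = 332.84°; distance = √((-2810.50)² + (5478.76)²) = 6157.576 m.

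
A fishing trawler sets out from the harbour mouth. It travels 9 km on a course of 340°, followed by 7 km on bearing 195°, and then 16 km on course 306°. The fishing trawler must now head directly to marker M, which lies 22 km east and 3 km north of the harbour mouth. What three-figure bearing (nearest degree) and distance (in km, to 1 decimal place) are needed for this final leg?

101°, 40.6 km

Leg 1 (340°, 9 km): east 9 sin 340° = -3.08, north 9 cos 340° = 8.46
Leg 2 (195°, 7 km): east 7 sin 195° = -1.81, north 7 cos 195° = -6.76
Leg 3 (306°, 16 km): east 16 sin 306° = -12.94, north 16 cos 306° = 9.40
Current position: (-17.83, 11.10). Target: (22, 3). Remaining: Δeast = 39.83, Δnorth = -8.10.
Bearing = atan2(39.83, -8.10) mod 360° = 101.49°; distance = √((39.83)² + (-8.10)²) = 40.649 km.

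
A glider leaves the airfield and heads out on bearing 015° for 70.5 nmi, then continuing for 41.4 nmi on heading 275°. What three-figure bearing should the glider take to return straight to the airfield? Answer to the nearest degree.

Leg 1 (015°, 70.5 nmi): east 70.5 sin 15° = 18.25, north 70.5 cos 15° = 68.10
Leg 2 (275°, 41.4 nmi): east 41.4 sin 275° = -41.24, north 41.4 cos 275° = 3.61
Net displacement: -23.00 east, 71.71 north. Direction back to start is (23.00, -71.71): bearing = atan2(23.00, -71.71) mod 360° = 162.22° ≈ 162°.

162°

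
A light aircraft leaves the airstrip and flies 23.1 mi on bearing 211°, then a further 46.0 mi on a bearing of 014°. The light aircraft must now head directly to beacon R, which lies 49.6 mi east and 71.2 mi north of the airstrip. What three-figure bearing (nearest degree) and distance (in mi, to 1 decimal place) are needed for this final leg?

Leg 1 (211°, 23.1 mi): east 23.1 sin 211° = -11.90, north 23.1 cos 211° = -19.80
Leg 2 (014°, 46.0 mi): east 46.0 sin 14° = 11.13, north 46.0 cos 14° = 44.63
Current position: (-0.77, 24.83). Target: (49.6, 71.2). Remaining: Δeast = 50.37, Δnorth = 46.37.
Bearing = atan2(50.37, 46.37) mod 360° = 47.37°; distance = √((50.37)² + (46.37)²) = 68.461 mi.

047°, 68.5 mi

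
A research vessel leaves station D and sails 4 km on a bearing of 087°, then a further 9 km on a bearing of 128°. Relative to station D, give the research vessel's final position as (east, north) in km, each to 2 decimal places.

Leg 1 (087°, 4 km): east 4 sin 87° = 3.99, north 4 cos 87° = 0.21
Leg 2 (128°, 9 km): east 9 sin 128° = 7.09, north 9 cos 128° = -5.54
Summing: 11.09 km east, -5.33 km north → (11.09, -5.33).

(11.09, -5.33)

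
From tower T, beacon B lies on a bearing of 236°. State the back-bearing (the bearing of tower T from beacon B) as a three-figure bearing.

056°

Back-bearing = 236° − 180° = 056°.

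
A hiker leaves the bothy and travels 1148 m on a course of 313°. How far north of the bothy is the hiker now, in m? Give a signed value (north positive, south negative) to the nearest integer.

Leg 1 (313°, 1148 m): east 1148 sin 313° = -839.59, north 1148 cos 313° = 782.93
Net north component: 782.93 m.

783 m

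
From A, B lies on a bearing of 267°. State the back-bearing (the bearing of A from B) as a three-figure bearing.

Back-bearing = 267° − 180° = 087°.

087°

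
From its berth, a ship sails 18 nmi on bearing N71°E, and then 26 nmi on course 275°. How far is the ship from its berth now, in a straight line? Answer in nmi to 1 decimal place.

Leg 1 (N71°E, 18 nmi): east 18 sin 71° = 17.02, north 18 cos 71° = 5.86
Leg 2 (275°, 26 nmi): east 26 sin 275° = -25.90, north 26 cos 275° = 2.27
Net: -8.88 east, 8.13 north. Distance = √((-8.88)² + (8.13)²) = 12.038 nmi.

12.0 nmi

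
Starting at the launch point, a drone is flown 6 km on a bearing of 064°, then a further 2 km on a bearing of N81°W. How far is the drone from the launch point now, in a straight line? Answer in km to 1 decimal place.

Leg 1 (064°, 6 km): east 6 sin 64° = 5.39, north 6 cos 64° = 2.63
Leg 2 (N81°W, 2 km): east 2 sin 279° = -1.98, north 2 cos 279° = 0.31
Net: 3.42 east, 2.94 north. Distance = √((3.42)² + (2.94)²) = 4.510 km.

4.5 km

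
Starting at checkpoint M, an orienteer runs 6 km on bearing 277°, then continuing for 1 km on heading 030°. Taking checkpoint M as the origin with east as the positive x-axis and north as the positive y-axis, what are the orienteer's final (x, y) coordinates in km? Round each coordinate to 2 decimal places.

(-5.46, 1.60)

Leg 1 (277°, 6 km): east 6 sin 277° = -5.96, north 6 cos 277° = 0.73
Leg 2 (030°, 1 km): east 1 sin 30° = 0.50, north 1 cos 30° = 0.87
Summing: -5.46 km east, 1.60 km north → (-5.46, 1.60).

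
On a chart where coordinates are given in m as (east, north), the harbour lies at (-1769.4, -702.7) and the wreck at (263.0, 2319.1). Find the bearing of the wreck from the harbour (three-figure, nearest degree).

034°

Δeast = 263.0 − -1769.4 = 2032.40; Δnorth = 2319.1 − -702.7 = 3021.80.
Bearing = atan2(Δeast, Δnorth) mod 360° = 33.92° ≈ 034°.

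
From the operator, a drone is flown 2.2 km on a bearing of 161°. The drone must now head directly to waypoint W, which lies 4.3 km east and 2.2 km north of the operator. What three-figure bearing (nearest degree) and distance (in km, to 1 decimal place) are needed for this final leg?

040°, 5.6 km

Leg 1 (161°, 2.2 km): east 2.2 sin 161° = 0.72, north 2.2 cos 161° = -2.08
Current position: (0.72, -2.08). Target: (4.3, 2.2). Remaining: Δeast = 3.58, Δnorth = 4.28.
Bearing = atan2(3.58, 4.28) mod 360° = 39.94°; distance = √((3.58)² + (4.28)²) = 5.582 km.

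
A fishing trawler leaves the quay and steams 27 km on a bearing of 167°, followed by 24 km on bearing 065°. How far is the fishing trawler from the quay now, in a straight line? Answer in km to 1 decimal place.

32.2 km

Leg 1 (167°, 27 km): east 27 sin 167° = 6.07, north 27 cos 167° = -26.31
Leg 2 (065°, 24 km): east 24 sin 65° = 21.75, north 24 cos 65° = 10.14
Net: 27.83 east, -16.17 north. Distance = √((27.83)² + (-16.17)²) = 32.180 km.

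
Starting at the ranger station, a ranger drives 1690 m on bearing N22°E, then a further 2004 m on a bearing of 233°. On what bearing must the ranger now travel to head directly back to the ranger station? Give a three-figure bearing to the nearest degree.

Leg 1 (N22°E, 1690 m): east 1690 sin 22° = 633.09, north 1690 cos 22° = 1566.94
Leg 2 (233°, 2004 m): east 2004 sin 233° = -1600.47, north 2004 cos 233° = -1206.04
Net displacement: -967.38 east, 360.90 north. Direction back to start is (967.38, -360.90): bearing = atan2(967.38, -360.90) mod 360° = 110.46° ≈ 110°.

110°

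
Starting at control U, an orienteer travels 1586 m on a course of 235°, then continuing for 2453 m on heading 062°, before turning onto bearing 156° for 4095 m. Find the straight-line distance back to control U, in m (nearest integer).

4319 m

Leg 1 (235°, 1586 m): east 1586 sin 235° = -1299.18, north 1586 cos 235° = -909.69
Leg 2 (062°, 2453 m): east 2453 sin 62° = 2165.87, north 2453 cos 62° = 1151.61
Leg 3 (156°, 4095 m): east 4095 sin 156° = 1665.59, north 4095 cos 156° = -3740.97
Net: 2532.28 east, -3499.05 north. Distance = √((2532.28)² + (-3499.05)²) = 4319.234 m.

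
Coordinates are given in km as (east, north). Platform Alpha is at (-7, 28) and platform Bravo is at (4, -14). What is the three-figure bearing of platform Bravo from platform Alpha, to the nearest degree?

Δeast = 4 − -7 = 11.00; Δnorth = -14 − 28 = -42.00.
Bearing = atan2(Δeast, Δnorth) mod 360° = 165.32° ≈ 165°.

165°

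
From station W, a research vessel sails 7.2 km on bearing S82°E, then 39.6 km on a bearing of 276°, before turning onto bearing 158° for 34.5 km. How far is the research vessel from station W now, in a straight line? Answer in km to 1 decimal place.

34.7 km

Leg 1 (S82°E, 7.2 km): east 7.2 sin 98° = 7.13, north 7.2 cos 98° = -1.00
Leg 2 (276°, 39.6 km): east 39.6 sin 276° = -39.38, north 39.6 cos 276° = 4.14
Leg 3 (158°, 34.5 km): east 34.5 sin 158° = 12.92, north 34.5 cos 158° = -31.99
Net: -19.33 east, -28.85 north. Distance = √((-19.33)² + (-28.85)²) = 34.727 km.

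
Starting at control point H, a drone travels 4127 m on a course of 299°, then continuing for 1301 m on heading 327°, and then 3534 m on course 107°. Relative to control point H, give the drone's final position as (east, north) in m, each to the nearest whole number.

Leg 1 (299°, 4127 m): east 4127 sin 299° = -3609.56, north 4127 cos 299° = 2000.81
Leg 2 (327°, 1301 m): east 1301 sin 327° = -708.58, north 1301 cos 327° = 1091.11
Leg 3 (107°, 3534 m): east 3534 sin 107° = 3379.58, north 3534 cos 107° = -1033.24
Summing: -938.55 m east, 2058.68 m north → (-939, 2059).

(-939, 2059)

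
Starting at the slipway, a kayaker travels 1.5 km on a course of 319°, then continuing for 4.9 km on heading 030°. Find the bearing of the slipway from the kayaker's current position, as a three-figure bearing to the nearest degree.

195°

Leg 1 (319°, 1.5 km): east 1.5 sin 319° = -0.98, north 1.5 cos 319° = 1.13
Leg 2 (030°, 4.9 km): east 4.9 sin 30° = 2.45, north 4.9 cos 30° = 4.24
Net displacement: 1.47 east, 5.38 north. Direction back to start is (-1.47, -5.38): bearing = atan2(-1.47, -5.38) mod 360° = 195.25° ≈ 195°.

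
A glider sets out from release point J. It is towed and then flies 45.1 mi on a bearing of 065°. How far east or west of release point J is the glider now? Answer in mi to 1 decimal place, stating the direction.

Leg 1 (065°, 45.1 mi): east 45.1 sin 65° = 40.87, north 45.1 cos 65° = 19.06
Net east component: 40.87 mi.

40.9 mi east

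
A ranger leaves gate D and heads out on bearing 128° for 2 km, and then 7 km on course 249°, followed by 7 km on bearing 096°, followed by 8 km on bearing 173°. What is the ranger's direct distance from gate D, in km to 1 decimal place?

Leg 1 (128°, 2 km): east 2 sin 128° = 1.58, north 2 cos 128° = -1.23
Leg 2 (249°, 7 km): east 7 sin 249° = -6.54, north 7 cos 249° = -2.51
Leg 3 (096°, 7 km): east 7 sin 96° = 6.96, north 7 cos 96° = -0.73
Leg 4 (173°, 8 km): east 8 sin 173° = 0.97, north 8 cos 173° = -7.94
Net: 2.98 east, -12.41 north. Distance = √((2.98)² + (-12.41)²) = 12.764 km.

12.8 km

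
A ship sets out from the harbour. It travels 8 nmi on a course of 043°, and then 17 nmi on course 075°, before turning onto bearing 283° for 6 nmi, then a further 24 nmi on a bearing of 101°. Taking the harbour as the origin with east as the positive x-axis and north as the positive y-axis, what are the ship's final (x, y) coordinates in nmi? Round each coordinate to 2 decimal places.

(39.59, 7.02)

Leg 1 (043°, 8 nmi): east 8 sin 43° = 5.46, north 8 cos 43° = 5.85
Leg 2 (075°, 17 nmi): east 17 sin 75° = 16.42, north 17 cos 75° = 4.40
Leg 3 (283°, 6 nmi): east 6 sin 283° = -5.85, north 6 cos 283° = 1.35
Leg 4 (101°, 24 nmi): east 24 sin 101° = 23.56, north 24 cos 101° = -4.58
Summing: 39.59 nmi east, 7.02 nmi north → (39.59, 7.02).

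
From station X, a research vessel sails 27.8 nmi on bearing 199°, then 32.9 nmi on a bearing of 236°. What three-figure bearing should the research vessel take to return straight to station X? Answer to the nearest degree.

039°

Leg 1 (199°, 27.8 nmi): east 27.8 sin 199° = -9.05, north 27.8 cos 199° = -26.29
Leg 2 (236°, 32.9 nmi): east 32.9 sin 236° = -27.28, north 32.9 cos 236° = -18.40
Net displacement: -36.33 east, -44.68 north. Direction back to start is (36.33, 44.68): bearing = atan2(36.33, 44.68) mod 360° = 39.11° ≈ 039°.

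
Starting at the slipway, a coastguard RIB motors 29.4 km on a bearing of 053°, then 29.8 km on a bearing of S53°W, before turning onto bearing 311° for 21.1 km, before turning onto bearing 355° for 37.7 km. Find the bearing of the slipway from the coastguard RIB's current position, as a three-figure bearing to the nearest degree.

159°

Leg 1 (053°, 29.4 km): east 29.4 sin 53° = 23.48, north 29.4 cos 53° = 17.69
Leg 2 (S53°W, 29.8 km): east 29.8 sin 233° = -23.80, north 29.8 cos 233° = -17.93
Leg 3 (311°, 21.1 km): east 21.1 sin 311° = -15.92, north 21.1 cos 311° = 13.84
Leg 4 (355°, 37.7 km): east 37.7 sin 355° = -3.29, north 37.7 cos 355° = 37.56
Net displacement: -19.53 east, 51.16 north. Direction back to start is (19.53, -51.16): bearing = atan2(19.53, -51.16) mod 360° = 159.11° ≈ 159°.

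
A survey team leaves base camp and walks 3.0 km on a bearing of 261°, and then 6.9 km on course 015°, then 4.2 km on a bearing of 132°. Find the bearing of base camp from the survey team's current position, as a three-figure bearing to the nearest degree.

210°

Leg 1 (261°, 3.0 km): east 3.0 sin 261° = -2.96, north 3.0 cos 261° = -0.47
Leg 2 (015°, 6.9 km): east 6.9 sin 15° = 1.79, north 6.9 cos 15° = 6.66
Leg 3 (132°, 4.2 km): east 4.2 sin 132° = 3.12, north 4.2 cos 132° = -2.81
Net displacement: 1.94 east, 3.39 north. Direction back to start is (-1.94, -3.39): bearing = atan2(-1.94, -3.39) mod 360° = 209.87° ≈ 210°.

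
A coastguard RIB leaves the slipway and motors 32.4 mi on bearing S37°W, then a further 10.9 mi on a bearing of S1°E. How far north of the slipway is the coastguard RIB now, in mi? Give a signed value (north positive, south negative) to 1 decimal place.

-36.8 mi

Leg 1 (S37°W, 32.4 mi): east 32.4 sin 217° = -19.50, north 32.4 cos 217° = -25.88
Leg 2 (S1°E, 10.9 mi): east 10.9 sin 179° = 0.19, north 10.9 cos 179° = -10.90
Net north component: -36.77 mi.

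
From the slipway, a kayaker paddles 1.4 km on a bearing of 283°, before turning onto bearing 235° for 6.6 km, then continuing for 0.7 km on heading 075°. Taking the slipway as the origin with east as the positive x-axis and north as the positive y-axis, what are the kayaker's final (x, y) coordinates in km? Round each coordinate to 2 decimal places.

(-6.09, -3.29)

Leg 1 (283°, 1.4 km): east 1.4 sin 283° = -1.36, north 1.4 cos 283° = 0.31
Leg 2 (235°, 6.6 km): east 6.6 sin 235° = -5.41, north 6.6 cos 235° = -3.79
Leg 3 (075°, 0.7 km): east 0.7 sin 75° = 0.68, north 0.7 cos 75° = 0.18
Summing: -6.09 km east, -3.29 km north → (-6.09, -3.29).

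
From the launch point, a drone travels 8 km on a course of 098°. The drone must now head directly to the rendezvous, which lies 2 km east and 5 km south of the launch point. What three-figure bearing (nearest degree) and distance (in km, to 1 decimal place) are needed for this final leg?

237°, 7.1 km

Leg 1 (098°, 8 km): east 8 sin 98° = 7.92, north 8 cos 98° = -1.11
Current position: (7.92, -1.11). Target: (2, -5). Remaining: Δeast = -5.92, Δnorth = -3.89.
Bearing = atan2(-5.92, -3.89) mod 360° = 236.72°; distance = √((-5.92)² + (-3.89)²) = 7.084 km.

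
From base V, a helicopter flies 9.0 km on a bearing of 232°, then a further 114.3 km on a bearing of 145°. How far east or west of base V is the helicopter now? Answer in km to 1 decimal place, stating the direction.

Leg 1 (232°, 9.0 km): east 9.0 sin 232° = -7.09, north 9.0 cos 232° = -5.54
Leg 2 (145°, 114.3 km): east 114.3 sin 145° = 65.56, north 114.3 cos 145° = -93.63
Net east component: 58.47 km.

58.5 km east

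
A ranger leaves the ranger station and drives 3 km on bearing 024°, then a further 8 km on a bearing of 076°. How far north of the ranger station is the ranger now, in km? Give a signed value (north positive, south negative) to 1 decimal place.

4.7 km

Leg 1 (024°, 3 km): east 3 sin 24° = 1.22, north 3 cos 24° = 2.74
Leg 2 (076°, 8 km): east 8 sin 76° = 7.76, north 8 cos 76° = 1.94
Net north component: 4.68 km.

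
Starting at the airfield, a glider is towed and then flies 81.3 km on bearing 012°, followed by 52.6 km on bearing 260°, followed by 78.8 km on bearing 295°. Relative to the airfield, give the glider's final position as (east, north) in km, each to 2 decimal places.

Leg 1 (012°, 81.3 km): east 81.3 sin 12° = 16.90, north 81.3 cos 12° = 79.52
Leg 2 (260°, 52.6 km): east 52.6 sin 260° = -51.80, north 52.6 cos 260° = -9.13
Leg 3 (295°, 78.8 km): east 78.8 sin 295° = -71.42, north 78.8 cos 295° = 33.30
Summing: -106.31 km east, 103.69 km north → (-106.31, 103.69).

(-106.31, 103.69)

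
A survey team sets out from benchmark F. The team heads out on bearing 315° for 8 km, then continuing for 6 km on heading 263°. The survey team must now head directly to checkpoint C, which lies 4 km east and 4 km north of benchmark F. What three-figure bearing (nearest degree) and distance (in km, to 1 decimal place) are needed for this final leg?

093°, 15.6 km

Leg 1 (315°, 8 km): east 8 sin 315° = -5.66, north 8 cos 315° = 5.66
Leg 2 (263°, 6 km): east 6 sin 263° = -5.96, north 6 cos 263° = -0.73
Current position: (-11.61, 4.93). Target: (4, 4). Remaining: Δeast = 15.61, Δnorth = -0.93.
Bearing = atan2(15.61, -0.93) mod 360° = 93.39°; distance = √((15.61)² + (-0.93)²) = 15.640 km.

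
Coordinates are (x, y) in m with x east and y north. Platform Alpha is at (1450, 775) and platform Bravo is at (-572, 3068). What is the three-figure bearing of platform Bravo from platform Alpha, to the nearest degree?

319°

Δeast = -572 − 1450 = -2022.00; Δnorth = 3068 − 775 = 2293.00.
Bearing = atan2(Δeast, Δnorth) mod 360° = 318.59° ≈ 319°.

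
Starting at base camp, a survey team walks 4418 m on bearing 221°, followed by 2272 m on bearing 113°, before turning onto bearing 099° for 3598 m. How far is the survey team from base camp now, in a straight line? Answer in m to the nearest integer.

Leg 1 (221°, 4418 m): east 4418 sin 221° = -2898.47, north 4418 cos 221° = -3334.31
Leg 2 (113°, 2272 m): east 2272 sin 113° = 2091.39, north 2272 cos 113° = -887.74
Leg 3 (099°, 3598 m): east 3598 sin 99° = 3553.70, north 3598 cos 99° = -562.85
Net: 2746.62 east, -4784.90 north. Distance = √((2746.62)² + (-4784.90)²) = 5517.172 m.

5517 m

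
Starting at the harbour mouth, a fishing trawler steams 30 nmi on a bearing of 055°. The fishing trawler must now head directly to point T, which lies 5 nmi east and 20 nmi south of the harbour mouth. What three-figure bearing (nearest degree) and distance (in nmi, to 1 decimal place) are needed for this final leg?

208°, 42.0 nmi

Leg 1 (055°, 30 nmi): east 30 sin 55° = 24.57, north 30 cos 55° = 17.21
Current position: (24.57, 17.21). Target: (5, -20). Remaining: Δeast = -19.57, Δnorth = -37.21.
Bearing = atan2(-19.57, -37.21) mod 360° = 207.75°; distance = √((-19.57)² + (-37.21)²) = 42.042 nmi.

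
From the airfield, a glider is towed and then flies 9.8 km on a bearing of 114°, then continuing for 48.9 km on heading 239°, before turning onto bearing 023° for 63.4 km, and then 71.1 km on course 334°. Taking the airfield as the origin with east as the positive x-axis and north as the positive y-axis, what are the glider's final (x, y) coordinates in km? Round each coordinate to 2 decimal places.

Leg 1 (114°, 9.8 km): east 9.8 sin 114° = 8.95, north 9.8 cos 114° = -3.99
Leg 2 (239°, 48.9 km): east 48.9 sin 239° = -41.92, north 48.9 cos 239° = -25.19
Leg 3 (023°, 63.4 km): east 63.4 sin 23° = 24.77, north 63.4 cos 23° = 58.36
Leg 4 (334°, 71.1 km): east 71.1 sin 334° = -31.17, north 71.1 cos 334° = 63.90
Summing: -39.36 km east, 93.09 km north → (-39.36, 93.09).

(-39.36, 93.09)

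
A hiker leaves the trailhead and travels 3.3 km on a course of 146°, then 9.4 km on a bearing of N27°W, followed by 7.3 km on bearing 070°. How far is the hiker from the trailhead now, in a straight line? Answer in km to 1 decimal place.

9.3 km

Leg 1 (146°, 3.3 km): east 3.3 sin 146° = 1.85, north 3.3 cos 146° = -2.74
Leg 2 (N27°W, 9.4 km): east 9.4 sin 333° = -4.27, north 9.4 cos 333° = 8.38
Leg 3 (070°, 7.3 km): east 7.3 sin 70° = 6.86, north 7.3 cos 70° = 2.50
Net: 4.44 east, 8.14 north. Distance = √((4.44)² + (8.14)²) = 9.268 km.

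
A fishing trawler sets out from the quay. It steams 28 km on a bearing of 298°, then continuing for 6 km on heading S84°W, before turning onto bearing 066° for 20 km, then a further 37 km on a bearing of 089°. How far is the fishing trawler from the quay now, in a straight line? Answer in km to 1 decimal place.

32.5 km

Leg 1 (298°, 28 km): east 28 sin 298° = -24.72, north 28 cos 298° = 13.15
Leg 2 (S84°W, 6 km): east 6 sin 264° = -5.97, north 6 cos 264° = -0.63
Leg 3 (066°, 20 km): east 20 sin 66° = 18.27, north 20 cos 66° = 8.13
Leg 4 (089°, 37 km): east 37 sin 89° = 36.99, north 37 cos 89° = 0.65
Net: 24.58 east, 21.30 north. Distance = √((24.58)² + (21.30)²) = 32.521 km.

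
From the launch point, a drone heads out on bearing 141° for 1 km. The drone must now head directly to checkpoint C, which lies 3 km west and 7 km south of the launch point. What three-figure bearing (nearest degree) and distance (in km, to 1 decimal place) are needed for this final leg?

Leg 1 (141°, 1 km): east 1 sin 141° = 0.63, north 1 cos 141° = -0.78
Current position: (0.63, -0.78). Target: (-3, -7). Remaining: Δeast = -3.63, Δnorth = -6.22.
Bearing = atan2(-3.63, -6.22) mod 360° = 210.25°; distance = √((-3.63)² + (-6.22)²) = 7.204 km.

210°, 7.2 km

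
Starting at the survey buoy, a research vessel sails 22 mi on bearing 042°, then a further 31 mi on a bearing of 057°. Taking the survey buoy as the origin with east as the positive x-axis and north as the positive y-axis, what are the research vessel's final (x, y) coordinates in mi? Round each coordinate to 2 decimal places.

(40.72, 33.23)

Leg 1 (042°, 22 mi): east 22 sin 42° = 14.72, north 22 cos 42° = 16.35
Leg 2 (057°, 31 mi): east 31 sin 57° = 26.00, north 31 cos 57° = 16.88
Summing: 40.72 mi east, 33.23 mi north → (40.72, 33.23).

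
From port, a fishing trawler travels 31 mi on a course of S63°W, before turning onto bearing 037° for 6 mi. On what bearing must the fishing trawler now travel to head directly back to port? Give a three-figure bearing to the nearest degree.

069°

Leg 1 (S63°W, 31 mi): east 31 sin 243° = -27.62, north 31 cos 243° = -14.07
Leg 2 (037°, 6 mi): east 6 sin 37° = 3.61, north 6 cos 37° = 4.79
Net displacement: -24.01 east, -9.28 north. Direction back to start is (24.01, 9.28): bearing = atan2(24.01, 9.28) mod 360° = 68.86° ≈ 069°.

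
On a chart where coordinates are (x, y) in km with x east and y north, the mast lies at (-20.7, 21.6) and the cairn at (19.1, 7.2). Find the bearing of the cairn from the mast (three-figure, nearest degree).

Δeast = 19.1 − -20.7 = 39.80; Δnorth = 7.2 − 21.6 = -14.40.
Bearing = atan2(Δeast, Δnorth) mod 360° = 109.89° ≈ 110°.

110°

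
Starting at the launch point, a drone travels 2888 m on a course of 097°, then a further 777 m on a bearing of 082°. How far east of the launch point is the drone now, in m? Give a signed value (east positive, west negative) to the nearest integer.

3636 m

Leg 1 (097°, 2888 m): east 2888 sin 97° = 2866.47, north 2888 cos 97° = -351.96
Leg 2 (082°, 777 m): east 777 sin 82° = 769.44, north 777 cos 82° = 108.14
Net east component: 3635.91 m.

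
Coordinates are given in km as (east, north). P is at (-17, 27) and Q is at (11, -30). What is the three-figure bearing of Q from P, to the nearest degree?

Δeast = 11 − -17 = 28.00; Δnorth = -30 − 27 = -57.00.
Bearing = atan2(Δeast, Δnorth) mod 360° = 153.84° ≈ 154°.

154°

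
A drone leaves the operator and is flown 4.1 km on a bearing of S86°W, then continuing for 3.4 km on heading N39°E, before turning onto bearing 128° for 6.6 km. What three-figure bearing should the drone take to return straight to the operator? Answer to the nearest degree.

Leg 1 (S86°W, 4.1 km): east 4.1 sin 266° = -4.09, north 4.1 cos 266° = -0.29
Leg 2 (N39°E, 3.4 km): east 3.4 sin 39° = 2.14, north 3.4 cos 39° = 2.64
Leg 3 (128°, 6.6 km): east 6.6 sin 128° = 5.20, north 6.6 cos 128° = -4.06
Net displacement: 3.25 east, -1.71 north. Direction back to start is (-3.25, 1.71): bearing = atan2(-3.25, 1.71) mod 360° = 297.71° ≈ 298°.

298°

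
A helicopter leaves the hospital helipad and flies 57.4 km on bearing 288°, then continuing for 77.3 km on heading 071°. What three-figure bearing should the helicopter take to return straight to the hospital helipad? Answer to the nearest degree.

Leg 1 (288°, 57.4 km): east 57.4 sin 288° = -54.59, north 57.4 cos 288° = 17.74
Leg 2 (071°, 77.3 km): east 77.3 sin 71° = 73.09, north 77.3 cos 71° = 25.17
Net displacement: 18.50 east, 42.90 north. Direction back to start is (-18.50, -42.90): bearing = atan2(-18.50, -42.90) mod 360° = 203.32° ≈ 203°.

203°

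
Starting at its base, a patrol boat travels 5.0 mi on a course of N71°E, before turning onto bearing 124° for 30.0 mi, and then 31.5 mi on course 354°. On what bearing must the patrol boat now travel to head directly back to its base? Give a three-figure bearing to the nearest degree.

Leg 1 (N71°E, 5.0 mi): east 5.0 sin 71° = 4.73, north 5.0 cos 71° = 1.63
Leg 2 (124°, 30.0 mi): east 30.0 sin 124° = 24.87, north 30.0 cos 124° = -16.78
Leg 3 (354°, 31.5 mi): east 31.5 sin 354° = -3.29, north 31.5 cos 354° = 31.33
Net displacement: 26.31 east, 16.18 north. Direction back to start is (-26.31, -16.18): bearing = atan2(-26.31, -16.18) mod 360° = 238.41° ≈ 238°.

238°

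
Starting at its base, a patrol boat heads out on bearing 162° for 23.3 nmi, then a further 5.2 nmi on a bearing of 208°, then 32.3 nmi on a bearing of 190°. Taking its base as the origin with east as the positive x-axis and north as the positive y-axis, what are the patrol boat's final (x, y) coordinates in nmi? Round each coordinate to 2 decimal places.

(-0.85, -58.56)

Leg 1 (162°, 23.3 nmi): east 23.3 sin 162° = 7.20, north 23.3 cos 162° = -22.16
Leg 2 (208°, 5.2 nmi): east 5.2 sin 208° = -2.44, north 5.2 cos 208° = -4.59
Leg 3 (190°, 32.3 nmi): east 32.3 sin 190° = -5.61, north 32.3 cos 190° = -31.81
Summing: -0.85 nmi east, -58.56 nmi north → (-0.85, -58.56).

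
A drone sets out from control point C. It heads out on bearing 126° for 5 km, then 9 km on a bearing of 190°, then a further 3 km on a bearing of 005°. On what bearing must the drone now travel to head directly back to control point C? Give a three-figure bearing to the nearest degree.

343°

Leg 1 (126°, 5 km): east 5 sin 126° = 4.05, north 5 cos 126° = -2.94
Leg 2 (190°, 9 km): east 9 sin 190° = -1.56, north 9 cos 190° = -8.86
Leg 3 (005°, 3 km): east 3 sin 5° = 0.26, north 3 cos 5° = 2.99
Net displacement: 2.74 east, -8.81 north. Direction back to start is (-2.74, 8.81): bearing = atan2(-2.74, 8.81) mod 360° = 342.71° ≈ 343°.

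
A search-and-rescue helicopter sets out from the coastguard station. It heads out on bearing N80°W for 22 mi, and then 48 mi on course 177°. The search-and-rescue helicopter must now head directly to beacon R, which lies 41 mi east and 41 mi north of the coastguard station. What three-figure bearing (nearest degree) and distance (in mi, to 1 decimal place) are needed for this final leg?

035°, 104.2 mi

Leg 1 (N80°W, 22 mi): east 22 sin 280° = -21.67, north 22 cos 280° = 3.82
Leg 2 (177°, 48 mi): east 48 sin 177° = 2.51, north 48 cos 177° = -47.93
Current position: (-19.15, -44.11). Target: (41, 41). Remaining: Δeast = 60.15, Δnorth = 85.11.
Bearing = atan2(60.15, 85.11) mod 360° = 35.25°; distance = √((60.15)² + (85.11)²) = 104.225 mi.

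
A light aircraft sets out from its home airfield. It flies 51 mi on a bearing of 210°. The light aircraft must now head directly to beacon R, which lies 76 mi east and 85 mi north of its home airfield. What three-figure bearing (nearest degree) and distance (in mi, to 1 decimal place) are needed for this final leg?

Leg 1 (210°, 51 mi): east 51 sin 210° = -25.50, north 51 cos 210° = -44.17
Current position: (-25.50, -44.17). Target: (76, 85). Remaining: Δeast = 101.50, Δnorth = 129.17.
Bearing = atan2(101.50, 129.17) mod 360° = 38.16°; distance = √((101.50)² + (129.17)²) = 164.276 mi.

038°, 164.3 mi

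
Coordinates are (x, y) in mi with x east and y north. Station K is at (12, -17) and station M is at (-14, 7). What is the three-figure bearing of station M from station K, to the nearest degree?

313°

Δeast = -14 − 12 = -26.00; Δnorth = 7 − -17 = 24.00.
Bearing = atan2(Δeast, Δnorth) mod 360° = 312.71° ≈ 313°.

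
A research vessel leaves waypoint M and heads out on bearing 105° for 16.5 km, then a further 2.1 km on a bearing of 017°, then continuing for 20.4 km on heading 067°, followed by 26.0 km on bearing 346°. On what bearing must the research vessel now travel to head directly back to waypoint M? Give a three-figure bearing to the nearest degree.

223°

Leg 1 (105°, 16.5 km): east 16.5 sin 105° = 15.94, north 16.5 cos 105° = -4.27
Leg 2 (017°, 2.1 km): east 2.1 sin 17° = 0.61, north 2.1 cos 17° = 2.01
Leg 3 (067°, 20.4 km): east 20.4 sin 67° = 18.78, north 20.4 cos 67° = 7.97
Leg 4 (346°, 26.0 km): east 26.0 sin 346° = -6.29, north 26.0 cos 346° = 25.23
Net displacement: 29.04 east, 30.94 north. Direction back to start is (-29.04, -30.94): bearing = atan2(-29.04, -30.94) mod 360° = 223.19° ≈ 223°.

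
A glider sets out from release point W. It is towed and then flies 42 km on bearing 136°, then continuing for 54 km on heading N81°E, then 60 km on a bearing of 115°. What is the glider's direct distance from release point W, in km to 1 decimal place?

144.8 km

Leg 1 (136°, 42 km): east 42 sin 136° = 29.18, north 42 cos 136° = -30.21
Leg 2 (N81°E, 54 km): east 54 sin 81° = 53.34, north 54 cos 81° = 8.45
Leg 3 (115°, 60 km): east 60 sin 115° = 54.38, north 60 cos 115° = -25.36
Net: 136.89 east, -47.12 north. Distance = √((136.89)² + (-47.12)²) = 144.773 km.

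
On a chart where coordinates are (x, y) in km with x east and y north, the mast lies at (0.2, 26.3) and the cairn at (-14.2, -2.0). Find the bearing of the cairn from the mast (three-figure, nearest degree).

Δeast = -14.2 − 0.2 = -14.40; Δnorth = -2.0 − 26.3 = -28.30.
Bearing = atan2(Δeast, Δnorth) mod 360° = 206.97° ≈ 207°.

207°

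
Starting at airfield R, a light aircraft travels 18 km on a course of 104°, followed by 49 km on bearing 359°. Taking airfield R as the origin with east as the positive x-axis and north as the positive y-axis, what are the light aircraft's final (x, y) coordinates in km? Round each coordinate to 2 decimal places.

(16.61, 44.64)

Leg 1 (104°, 18 km): east 18 sin 104° = 17.47, north 18 cos 104° = -4.35
Leg 2 (359°, 49 km): east 49 sin 359° = -0.86, north 49 cos 359° = 48.99
Summing: 16.61 km east, 44.64 km north → (16.61, 44.64).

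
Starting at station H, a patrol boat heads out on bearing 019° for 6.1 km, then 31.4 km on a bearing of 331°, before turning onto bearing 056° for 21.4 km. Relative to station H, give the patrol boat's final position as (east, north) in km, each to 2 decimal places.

(4.50, 45.20)

Leg 1 (019°, 6.1 km): east 6.1 sin 19° = 1.99, north 6.1 cos 19° = 5.77
Leg 2 (331°, 31.4 km): east 31.4 sin 331° = -15.22, north 31.4 cos 331° = 27.46
Leg 3 (056°, 21.4 km): east 21.4 sin 56° = 17.74, north 21.4 cos 56° = 11.97
Summing: 4.50 km east, 45.20 km north → (4.50, 45.20).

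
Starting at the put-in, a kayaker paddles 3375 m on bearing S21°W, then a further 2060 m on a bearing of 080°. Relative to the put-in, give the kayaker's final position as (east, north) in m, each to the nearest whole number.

(819, -2793)

Leg 1 (S21°W, 3375 m): east 3375 sin 201° = -1209.49, north 3375 cos 201° = -3150.83
Leg 2 (080°, 2060 m): east 2060 sin 80° = 2028.70, north 2060 cos 80° = 357.72
Summing: 819.21 m east, -2793.12 m north → (819, -2793).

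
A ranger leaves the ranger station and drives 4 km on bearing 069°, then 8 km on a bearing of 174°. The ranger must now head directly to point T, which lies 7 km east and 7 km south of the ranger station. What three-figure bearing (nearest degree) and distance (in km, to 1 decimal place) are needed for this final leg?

101°, 2.5 km

Leg 1 (069°, 4 km): east 4 sin 69° = 3.73, north 4 cos 69° = 1.43
Leg 2 (174°, 8 km): east 8 sin 174° = 0.84, north 8 cos 174° = -7.96
Current position: (4.57, -6.52). Target: (7, -7). Remaining: Δeast = 2.43, Δnorth = -0.48.
Bearing = atan2(2.43, -0.48) mod 360° = 101.11°; distance = √((2.43)² + (-0.48)²) = 2.476 km.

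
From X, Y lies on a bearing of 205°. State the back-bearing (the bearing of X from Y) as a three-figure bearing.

Back-bearing = 205° − 180° = 025°.

025°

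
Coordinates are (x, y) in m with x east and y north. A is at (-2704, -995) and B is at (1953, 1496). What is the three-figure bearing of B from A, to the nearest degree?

Δeast = 1953 − -2704 = 4657.00; Δnorth = 1496 − -995 = 2491.00.
Bearing = atan2(Δeast, Δnorth) mod 360° = 61.86° ≈ 062°.

062°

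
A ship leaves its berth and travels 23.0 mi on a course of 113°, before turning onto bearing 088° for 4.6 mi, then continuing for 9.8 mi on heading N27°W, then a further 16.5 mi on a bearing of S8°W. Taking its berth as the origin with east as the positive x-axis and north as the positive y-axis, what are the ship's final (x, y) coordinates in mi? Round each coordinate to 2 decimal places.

(19.02, -16.43)

Leg 1 (113°, 23.0 mi): east 23.0 sin 113° = 21.17, north 23.0 cos 113° = -8.99
Leg 2 (088°, 4.6 mi): east 4.6 sin 88° = 4.60, north 4.6 cos 88° = 0.16
Leg 3 (N27°W, 9.8 mi): east 9.8 sin 333° = -4.45, north 9.8 cos 333° = 8.73
Leg 4 (S8°W, 16.5 mi): east 16.5 sin 188° = -2.30, north 16.5 cos 188° = -16.34
Summing: 19.02 mi east, -16.43 mi north → (19.02, -16.43).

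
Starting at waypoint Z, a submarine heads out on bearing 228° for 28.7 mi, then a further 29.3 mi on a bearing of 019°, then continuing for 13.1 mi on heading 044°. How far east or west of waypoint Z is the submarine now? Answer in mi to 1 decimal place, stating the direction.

2.7 mi west

Leg 1 (228°, 28.7 mi): east 28.7 sin 228° = -21.33, north 28.7 cos 228° = -19.20
Leg 2 (019°, 29.3 mi): east 29.3 sin 19° = 9.54, north 29.3 cos 19° = 27.70
Leg 3 (044°, 13.1 mi): east 13.1 sin 44° = 9.10, north 13.1 cos 44° = 9.42
Net east component: -2.69 mi.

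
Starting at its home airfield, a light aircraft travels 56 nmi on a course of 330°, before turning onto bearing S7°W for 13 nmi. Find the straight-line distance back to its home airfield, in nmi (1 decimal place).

Leg 1 (330°, 56 nmi): east 56 sin 330° = -28.00, north 56 cos 330° = 48.50
Leg 2 (S7°W, 13 nmi): east 13 sin 187° = -1.58, north 13 cos 187° = -12.90
Net: -29.58 east, 35.59 north. Distance = √((-29.58)² + (35.59)²) = 46.284 nmi.

46.3 nmi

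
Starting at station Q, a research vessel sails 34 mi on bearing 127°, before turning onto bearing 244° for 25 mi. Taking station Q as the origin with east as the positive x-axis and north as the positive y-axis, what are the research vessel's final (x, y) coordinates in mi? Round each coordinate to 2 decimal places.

(4.68, -31.42)

Leg 1 (127°, 34 mi): east 34 sin 127° = 27.15, north 34 cos 127° = -20.46
Leg 2 (244°, 25 mi): east 25 sin 244° = -22.47, north 25 cos 244° = -10.96
Summing: 4.68 mi east, -31.42 mi north → (4.68, -31.42).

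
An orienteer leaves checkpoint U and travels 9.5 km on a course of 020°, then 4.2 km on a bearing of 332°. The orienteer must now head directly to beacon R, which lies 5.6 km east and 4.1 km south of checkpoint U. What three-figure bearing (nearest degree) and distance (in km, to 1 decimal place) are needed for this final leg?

166°, 17.3 km

Leg 1 (020°, 9.5 km): east 9.5 sin 20° = 3.25, north 9.5 cos 20° = 8.93
Leg 2 (332°, 4.2 km): east 4.2 sin 332° = -1.97, north 4.2 cos 332° = 3.71
Current position: (1.28, 12.64). Target: (5.6, -4.1). Remaining: Δeast = 4.32, Δnorth = -16.74.
Bearing = atan2(4.32, -16.74) mod 360° = 165.52°; distance = √((4.32)² + (-16.74)²) = 17.285 km.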